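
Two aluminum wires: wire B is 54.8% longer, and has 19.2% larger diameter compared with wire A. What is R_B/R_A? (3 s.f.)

1.09

R ∝ L/d², so R_B/R_A = (1 + 54.8/100) × (1 + 19.2/100)⁻²
= 1.548 × 0.7038 = 1.09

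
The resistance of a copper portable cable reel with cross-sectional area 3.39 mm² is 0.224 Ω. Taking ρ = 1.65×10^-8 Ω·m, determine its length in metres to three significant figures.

46.0 m

A = 3.39 mm² = 3.390e-06 m²
L = RA/ρ = (0.224)(3.390e-06)/(1.65×10^-8) = 46.0 m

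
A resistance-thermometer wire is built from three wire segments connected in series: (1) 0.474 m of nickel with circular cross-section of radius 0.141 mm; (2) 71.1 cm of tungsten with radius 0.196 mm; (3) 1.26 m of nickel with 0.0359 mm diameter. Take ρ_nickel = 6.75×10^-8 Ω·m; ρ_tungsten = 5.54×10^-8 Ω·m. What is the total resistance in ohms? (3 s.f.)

84.9 Ω

Seg 1: A = πr² = π(1.4100e-04 m)² = 6.246e-08 m²
R_1 = (6.75×10^-8)(0.474)/(6.246e-08) = 0.5123 Ω
Seg 2: A = πr² = π(1.9600e-04 m)² = 1.207e-07 m²
R_2 = (5.54×10^-8)(0.711)/(1.207e-07) = 0.3264 Ω
Seg 3: A = π(d/2)² = π(1.7950e-05 m)² = 1.012e-09 m²
R_3 = (6.75×10^-8)(1.26)/(1.012e-09) = 84.02 Ω
R_total = R_1 + R_2 + R_3 = 84.9 Ω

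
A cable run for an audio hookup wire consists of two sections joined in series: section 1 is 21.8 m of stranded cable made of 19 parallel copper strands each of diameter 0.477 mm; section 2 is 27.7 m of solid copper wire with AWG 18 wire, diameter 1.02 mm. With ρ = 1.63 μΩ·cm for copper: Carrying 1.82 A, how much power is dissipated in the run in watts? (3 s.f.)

ρ = 1.63 μΩ·cm = 1.63×10^-8 Ω·m
Section 1: A_strand = π(2.3850e-04)² = 1.787e-07 m²; R₁ = ρL/(N·A_s) = (1.63×10^-8)(21.8)/(19×1.787e-07) = 0.1047 Ω
Section 2: A = π(1.02/2 mm)² = π(5.1000e-04 m)² = 8.171e-07 m²
R₂ = (1.63×10^-8)(27.7)/(8.171e-07) = 0.5526 Ω
R = R₁ + R₂ = 0.6572 Ω
P = I²R = (1.82)² × 0.6572 = 2.18 W

2.18 W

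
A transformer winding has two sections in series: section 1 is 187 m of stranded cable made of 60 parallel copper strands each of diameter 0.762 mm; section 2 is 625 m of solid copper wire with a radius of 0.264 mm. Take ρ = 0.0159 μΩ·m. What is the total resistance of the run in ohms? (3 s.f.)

ρ = 0.0159 μΩ·m = 1.59×10^-8 Ω·m
Section 1: A_strand = π(3.8100e-04)² = 4.560e-07 m²; R₁ = ρL/(N·A_s) = (1.59×10^-8)(187)/(60×4.560e-07) = 0.1087 Ω
Section 2: A = πr² = π(2.6400e-04 m)² = 2.190e-07 m²
R₂ = (1.59×10^-8)(625)/(2.190e-07) = 45.39 Ω
R = R₁ + R₂ = 45.5 Ω

45.5 Ω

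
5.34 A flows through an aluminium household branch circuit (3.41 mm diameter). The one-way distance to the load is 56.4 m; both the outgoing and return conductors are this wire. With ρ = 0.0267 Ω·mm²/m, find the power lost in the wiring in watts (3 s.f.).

ρ = 0.0267 Ω·mm²/m = 2.67×10^-8 Ω·m
A = π(d/2)² = π(1.7050e-03 m)² = 9.133e-06 m²
Total conductor length (both ways) L = 2 × 56.4 = 112.8 m
R = ρL/A = (2.67×10^-8)(112.8)/(9.133e-06) = 0.3298 Ω
P = I²R = (5.34)² × 0.3298 = 9.40 W

9.40 W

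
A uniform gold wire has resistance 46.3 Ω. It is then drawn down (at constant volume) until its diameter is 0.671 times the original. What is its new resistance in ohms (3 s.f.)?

228 Ω

Volume constant ⇒ L' = L/r² with r = 0.671. R' = ρL'/A' = ρ(L/r²)/(πr²d₀²/4) = R/r⁴.
R' = 4.933 × 46.3 = 228 Ω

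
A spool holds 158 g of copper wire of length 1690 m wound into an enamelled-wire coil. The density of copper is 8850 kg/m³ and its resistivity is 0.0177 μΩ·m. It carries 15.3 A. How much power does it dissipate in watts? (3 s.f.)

ρ = 0.0177 μΩ·m = 1.77×10^-8 Ω·m
A = m/(density·L) = 0.158/(8850×1690) = 1.0564e-08 m²
R = ρL/A = (1.77×10^-8)(1690)/(1.0564e-08) = 2832 Ω
P = I²R = (15.3)² × 2832 = 6.63×10^5 W

6.63×10^5 W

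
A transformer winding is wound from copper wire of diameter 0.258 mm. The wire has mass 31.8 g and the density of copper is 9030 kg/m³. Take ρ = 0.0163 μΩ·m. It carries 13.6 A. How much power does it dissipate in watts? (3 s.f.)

3880 W

ρ = 0.0163 μΩ·m = 1.63×10^-8 Ω·m
A = π(d/2)² = π(1.2900e-04 m)² = 5.2279e-08 m²
L = m/(density·A) = 0.0318/(9030×5.2279e-08) = 67.36 m
R = ρL/A = (1.63×10^-8)(67.36)/(5.2279e-08) = 21 Ω
P = I²R = (13.6)² × 21 = 3880 W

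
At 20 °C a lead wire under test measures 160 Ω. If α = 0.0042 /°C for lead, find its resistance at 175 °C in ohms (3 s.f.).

264 Ω

ΔT = 175 − 20 = 155 °C
R = R₀(1 + αΔT) = 160 × (1 + 0.0042×155) = 160 × 1.651 = 264 Ω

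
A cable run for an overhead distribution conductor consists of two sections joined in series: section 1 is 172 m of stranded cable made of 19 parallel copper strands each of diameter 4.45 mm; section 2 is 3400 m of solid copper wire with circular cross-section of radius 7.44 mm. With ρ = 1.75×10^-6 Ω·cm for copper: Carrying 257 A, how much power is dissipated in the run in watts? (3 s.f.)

23300 W

ρ = 1.75×10^-6 Ω·cm = 1.75×10^-8 Ω·m
Section 1: A_strand = π(2.2250e-03)² = 1.555e-05 m²; R₁ = ρL/(N·A_s) = (1.75×10^-8)(172)/(19×1.555e-05) = 0.01019 Ω
Section 2: A = πr² = π(7.4400e-03 m)² = 1.739e-04 m²
R₂ = (1.75×10^-8)(3400)/(1.739e-04) = 0.3422 Ω
R = R₁ + R₂ = 0.3523 Ω
P = I²R = (257)² × 0.3523 = 23300 W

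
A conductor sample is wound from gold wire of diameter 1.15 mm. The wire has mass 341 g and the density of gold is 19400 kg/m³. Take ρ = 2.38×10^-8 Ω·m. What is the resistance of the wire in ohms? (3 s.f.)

A = π(d/2)² = π(5.7500e-04 m)² = 1.0387e-06 m²
L = m/(density·A) = 0.341/(19400×1.0387e-06) = 16.92 m
R = ρL/A = (2.38×10^-8)(16.92)/(1.0387e-06) = 0.388 Ω

0.388 Ω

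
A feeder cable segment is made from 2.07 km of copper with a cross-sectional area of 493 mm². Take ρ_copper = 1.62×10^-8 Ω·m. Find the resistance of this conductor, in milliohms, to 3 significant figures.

68.0 mΩ

A = 493 mm² = 4.930e-04 m²
R = ρL/A = (1.62×10^-8)(2070 m)/(4.930e-04 m²) = 68.0 mΩ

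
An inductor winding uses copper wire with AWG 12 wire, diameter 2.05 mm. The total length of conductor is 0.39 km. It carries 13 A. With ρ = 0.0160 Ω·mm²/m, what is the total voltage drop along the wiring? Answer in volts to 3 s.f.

24.6 V

ρ = 0.0160 Ω·mm²/m = 1.60×10^-8 Ω·m
A = π(2.05/2 mm)² = π(1.0250e-03 m)² = 3.301e-06 m²
R = ρL/A = (1.60×10^-8)(390)/(3.301e-06) = 1.891 Ω
V = IR = 13 × 1.891 = 24.6 V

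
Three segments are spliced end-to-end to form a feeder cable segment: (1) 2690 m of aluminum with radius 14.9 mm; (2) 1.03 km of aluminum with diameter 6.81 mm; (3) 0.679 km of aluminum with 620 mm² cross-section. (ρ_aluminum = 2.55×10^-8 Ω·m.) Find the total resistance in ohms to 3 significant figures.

Seg 1: A = πr² = π(1.4900e-02 m)² = 6.975e-04 m²
R_1 = (2.55×10^-8)(2690)/(6.975e-04) = 0.09835 Ω
Seg 2: A = π(d/2)² = π(3.4050e-03 m)² = 3.642e-05 m²
R_2 = (2.55×10^-8)(1030)/(3.642e-05) = 0.7211 Ω
Seg 3: A = 620 mm² = 6.200e-04 m²
R_3 = (2.55×10^-8)(679)/(6.200e-04) = 0.02793 Ω
R_total = R_1 + R_2 + R_3 = 0.847 Ω

0.847 Ω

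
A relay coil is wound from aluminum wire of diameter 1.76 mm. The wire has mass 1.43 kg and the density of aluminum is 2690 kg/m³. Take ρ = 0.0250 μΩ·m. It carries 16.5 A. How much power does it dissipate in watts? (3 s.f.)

ρ = 0.0250 μΩ·m = 2.50×10^-8 Ω·m
A = π(d/2)² = π(8.8000e-04 m)² = 2.4328e-06 m²
L = m/(density·A) = 1.43/(2690×2.4328e-06) = 218.5 m
R = ρL/A = (2.50×10^-8)(218.5)/(2.4328e-06) = 2.245 Ω
P = I²R = (16.5)² × 2.245 = 611 W

611 W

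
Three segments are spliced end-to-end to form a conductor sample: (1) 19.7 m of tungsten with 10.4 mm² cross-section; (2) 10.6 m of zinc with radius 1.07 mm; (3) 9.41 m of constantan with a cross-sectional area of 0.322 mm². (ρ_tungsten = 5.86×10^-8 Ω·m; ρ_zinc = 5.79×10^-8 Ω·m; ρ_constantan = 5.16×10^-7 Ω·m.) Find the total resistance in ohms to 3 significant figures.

15.4 Ω

Seg 1: A = 10.4 mm² = 1.040e-05 m²
R_1 = (5.86×10^-8)(19.7)/(1.040e-05) = 0.111 Ω
Seg 2: A = πr² = π(1.0700e-03 m)² = 3.597e-06 m²
R_2 = (5.79×10^-8)(10.6)/(3.597e-06) = 0.1706 Ω
Seg 3: A = 0.322 mm² = 3.220e-07 m²
R_3 = (5.16×10^-7)(9.41)/(3.220e-07) = 15.08 Ω
R_total = R_1 + R_2 + R_3 = 15.4 Ω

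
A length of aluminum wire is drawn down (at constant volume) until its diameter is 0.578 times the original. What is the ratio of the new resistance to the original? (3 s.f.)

8.96

Volume constant ⇒ L' = L/r² with r = 0.578. R' = ρL'/A' = ρ(L/r²)/(πr²d₀²/4) = R/r⁴.
Factor = 8.96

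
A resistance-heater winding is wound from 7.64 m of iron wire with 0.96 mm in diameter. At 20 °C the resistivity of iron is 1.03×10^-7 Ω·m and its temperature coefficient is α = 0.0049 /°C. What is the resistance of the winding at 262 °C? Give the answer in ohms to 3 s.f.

A = π(d/2)² = π(4.8000e-04 m)² = 7.238e-07 m²
R₍20°C₎ = ρL/A = (1.03×10^-7)(7.64)/(7.238e-07) = 1.087 Ω
R = R₀(1 + αΔT) = 1.087(1 + 0.0049×242) = 2.38 Ω

2.38 Ω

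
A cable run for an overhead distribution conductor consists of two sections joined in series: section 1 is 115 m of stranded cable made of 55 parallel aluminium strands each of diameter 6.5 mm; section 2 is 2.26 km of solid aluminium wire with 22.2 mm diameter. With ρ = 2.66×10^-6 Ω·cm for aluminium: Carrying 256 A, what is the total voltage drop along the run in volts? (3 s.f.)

ρ = 2.66×10^-6 Ω·cm = 2.66×10^-8 Ω·m
Section 1: A_strand = π(3.2500e-03)² = 3.318e-05 m²; R₁ = ρL/(N·A_s) = (2.66×10^-8)(115)/(55×3.318e-05) = 0.001676 Ω
Section 2: A = π(d/2)² = π(1.1100e-02 m)² = 3.871e-04 m²
R₂ = (2.66×10^-8)(2260)/(3.871e-04) = 0.1553 Ω
R = R₁ + R₂ = 0.157 Ω
V = IR = 256 × 0.157 = 40.2 V

40.2 V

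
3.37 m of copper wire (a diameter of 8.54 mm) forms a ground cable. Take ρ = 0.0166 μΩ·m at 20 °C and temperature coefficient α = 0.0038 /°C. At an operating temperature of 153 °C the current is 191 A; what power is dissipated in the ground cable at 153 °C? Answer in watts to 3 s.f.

53.6 W

ρ = 0.0166 μΩ·m = 1.66×10^-8 Ω·m
A = π(d/2)² = π(4.2700e-03 m)² = 5.728e-05 m²
R₍20₎ = ρL/A = (1.66×10^-8)(3.37)/(5.728e-05) = 9.766×10^-4 Ω
R₍153₎ = R₍20₎(1 + αΔT) = 9.766×10^-4 × (1 + 0.0038×133) = 0.00147 Ω
P = I²R = (191)² × 0.00147 = 53.6 W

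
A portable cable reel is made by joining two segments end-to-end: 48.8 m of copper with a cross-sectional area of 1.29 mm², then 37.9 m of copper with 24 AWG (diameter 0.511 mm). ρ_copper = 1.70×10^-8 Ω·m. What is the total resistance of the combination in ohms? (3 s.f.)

Segment 1: A = 1.29 mm² = 1.290e-06 m²
R₁ = ρL/A = (1.70×10^-8)(48.8)/(1.290e-06) = 0.6431 Ω
Segment 2: A = π(0.511/2 mm)² = π(2.5550e-04 m)² = 2.051e-07 m²
R₂ = (1.70×10^-8)(37.9)/(2.051e-07) = 3.142 Ω
R = R₁ + R₂ = 3.78 Ω

3.78 Ω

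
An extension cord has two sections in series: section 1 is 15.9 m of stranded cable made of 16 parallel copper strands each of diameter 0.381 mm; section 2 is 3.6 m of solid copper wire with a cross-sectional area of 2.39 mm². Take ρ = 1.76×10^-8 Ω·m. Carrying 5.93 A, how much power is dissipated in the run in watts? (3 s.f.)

6.33 W

Section 1: A_strand = π(1.9050e-04)² = 1.140e-07 m²; R₁ = ρL/(N·A_s) = (1.76×10^-8)(15.9)/(16×1.140e-07) = 0.1534 Ω
Section 2: A = 2.39 mm² = 2.390e-06 m²
R₂ = (1.76×10^-8)(3.6)/(2.390e-06) = 0.02651 Ω
R = R₁ + R₂ = 0.1799 Ω
P = I²R = (5.93)² × 0.1799 = 6.33 W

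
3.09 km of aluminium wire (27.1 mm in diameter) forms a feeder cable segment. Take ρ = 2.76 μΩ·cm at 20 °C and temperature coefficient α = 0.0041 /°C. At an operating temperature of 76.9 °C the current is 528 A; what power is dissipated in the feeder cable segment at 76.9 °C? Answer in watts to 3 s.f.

50800 W

ρ = 2.76 μΩ·cm = 2.76×10^-8 Ω·m
A = π(d/2)² = π(1.3550e-02 m)² = 5.768e-04 m²
R₍20₎ = ρL/A = (2.76×10^-8)(3090)/(5.768e-04) = 0.1479 Ω
R₍76.9₎ = R₍20₎(1 + αΔT) = 0.1479 × (1 + 0.0041×56.9) = 0.1823 Ω
P = I²R = (528)² × 0.1823 = 50800 W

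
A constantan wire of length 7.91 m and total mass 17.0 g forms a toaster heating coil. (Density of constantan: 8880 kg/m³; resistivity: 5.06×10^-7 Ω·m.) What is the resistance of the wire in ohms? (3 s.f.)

A = m/(density·L) = 0.017/(8880×7.91) = 2.4202e-07 m²
R = ρL/A = (5.06×10^-7)(7.91)/(2.4202e-07) = 16.5 Ω

16.5 Ω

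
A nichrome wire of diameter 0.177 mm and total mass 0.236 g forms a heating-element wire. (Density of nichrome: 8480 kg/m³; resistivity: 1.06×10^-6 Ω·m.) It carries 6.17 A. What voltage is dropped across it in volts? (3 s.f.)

301 V

A = π(d/2)² = π(8.8500e-05 m)² = 2.4606e-08 m²
L = m/(density·A) = 2.360×10^-4/(8480×2.4606e-08) = 1.131 m
R = ρL/A = (1.06×10^-6)(1.131)/(2.4606e-08) = 48.72 Ω
V = IR = 6.17 × 48.72 = 301 V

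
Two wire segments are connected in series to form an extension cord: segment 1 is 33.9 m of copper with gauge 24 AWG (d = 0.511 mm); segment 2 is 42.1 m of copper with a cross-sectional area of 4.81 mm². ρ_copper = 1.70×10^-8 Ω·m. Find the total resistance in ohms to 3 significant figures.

2.96 Ω

Segment 1: A = π(0.511/2 mm)² = π(2.5550e-04 m)² = 2.051e-07 m²
R₁ = ρL/A = (1.70×10^-8)(33.9)/(2.051e-07) = 2.81 Ω
Segment 2: A = 4.81 mm² = 4.810e-06 m²
R₂ = (1.70×10^-8)(42.1)/(4.810e-06) = 0.1488 Ω
R = R₁ + R₂ = 2.96 Ω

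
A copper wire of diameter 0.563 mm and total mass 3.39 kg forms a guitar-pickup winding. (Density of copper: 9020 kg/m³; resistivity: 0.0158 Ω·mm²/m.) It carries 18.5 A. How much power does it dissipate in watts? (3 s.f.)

ρ = 0.0158 Ω·mm²/m = 1.58×10^-8 Ω·m
A = π(d/2)² = π(2.8150e-04 m)² = 2.4895e-07 m²
L = m/(density·A) = 3.39/(9020×2.4895e-07) = 1510 m
R = ρL/A = (1.58×10^-8)(1510)/(2.4895e-07) = 95.82 Ω
P = I²R = (18.5)² × 95.82 = 32800 W

32800 W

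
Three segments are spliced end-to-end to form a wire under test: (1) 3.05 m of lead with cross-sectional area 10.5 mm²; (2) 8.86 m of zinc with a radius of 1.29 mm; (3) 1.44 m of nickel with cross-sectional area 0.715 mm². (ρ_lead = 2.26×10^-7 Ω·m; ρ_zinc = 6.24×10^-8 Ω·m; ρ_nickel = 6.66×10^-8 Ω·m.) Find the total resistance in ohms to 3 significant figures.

0.306 Ω

Seg 1: A = 10.5 mm² = 1.050e-05 m²
R_1 = (2.26×10^-7)(3.05)/(1.050e-05) = 0.06565 Ω
Seg 2: A = πr² = π(1.2900e-03 m)² = 5.228e-06 m²
R_2 = (6.24×10^-8)(8.86)/(5.228e-06) = 0.1058 Ω
Seg 3: A = 0.715 mm² = 7.150e-07 m²
R_3 = (6.66×10^-8)(1.44)/(7.150e-07) = 0.1341 Ω
R_total = R_1 + R_2 + R_3 = 0.306 Ω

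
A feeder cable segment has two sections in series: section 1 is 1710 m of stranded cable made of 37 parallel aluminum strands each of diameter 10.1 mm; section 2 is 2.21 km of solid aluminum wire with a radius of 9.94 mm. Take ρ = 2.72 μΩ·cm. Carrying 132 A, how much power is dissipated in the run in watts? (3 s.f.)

ρ = 2.72 μΩ·cm = 2.72×10^-8 Ω·m
Section 1: A_strand = π(5.0500e-03)² = 8.012e-05 m²; R₁ = ρL/(N·A_s) = (2.72×10^-8)(1710)/(37×8.012e-05) = 0.01569 Ω
Section 2: A = πr² = π(9.9400e-03 m)² = 3.104e-04 m²
R₂ = (2.72×10^-8)(2210)/(3.104e-04) = 0.1937 Ω
R = R₁ + R₂ = 0.2093 Ω
P = I²R = (132)² × 0.2093 = 3650 W

3650 W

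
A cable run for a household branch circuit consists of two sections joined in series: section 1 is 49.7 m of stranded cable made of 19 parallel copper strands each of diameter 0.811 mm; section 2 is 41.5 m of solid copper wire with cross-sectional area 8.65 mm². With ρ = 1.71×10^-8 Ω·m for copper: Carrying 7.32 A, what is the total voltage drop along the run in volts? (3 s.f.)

1.23 V

Section 1: A_strand = π(4.0550e-04)² = 5.166e-07 m²; R₁ = ρL/(N·A_s) = (1.71×10^-8)(49.7)/(19×5.166e-07) = 0.08659 Ω
Section 2: A = 8.65 mm² = 8.650e-06 m²
R₂ = (1.71×10^-8)(41.5)/(8.650e-06) = 0.08204 Ω
R = R₁ + R₂ = 0.1686 Ω
V = IR = 7.32 × 0.1686 = 1.23 V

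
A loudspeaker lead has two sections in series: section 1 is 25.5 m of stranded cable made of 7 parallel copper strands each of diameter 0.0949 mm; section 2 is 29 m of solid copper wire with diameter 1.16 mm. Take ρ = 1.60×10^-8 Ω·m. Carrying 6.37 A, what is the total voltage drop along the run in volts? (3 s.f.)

55.3 V

Section 1: A_strand = π(4.7450e-05)² = 7.073e-09 m²; R₁ = ρL/(N·A_s) = (1.60×10^-8)(25.5)/(7×7.073e-09) = 8.24 Ω
Section 2: A = π(d/2)² = π(5.8000e-04 m)² = 1.057e-06 m²
R₂ = (1.60×10^-8)(29)/(1.057e-06) = 0.439 Ω
R = R₁ + R₂ = 8.679 Ω
V = IR = 6.37 × 8.679 = 55.3 V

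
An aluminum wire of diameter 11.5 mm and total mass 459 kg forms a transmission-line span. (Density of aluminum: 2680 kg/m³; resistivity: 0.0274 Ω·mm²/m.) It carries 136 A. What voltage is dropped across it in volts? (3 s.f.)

ρ = 0.0274 Ω·mm²/m = 2.74×10^-8 Ω·m
A = π(d/2)² = π(5.7500e-03 m)² = 1.0387e-04 m²
L = m/(density·A) = 459/(2680×1.0387e-04) = 1649 m
R = ρL/A = (2.74×10^-8)(1649)/(1.0387e-04) = 0.435 Ω
V = IR = 136 × 0.435 = 59.2 V

59.2 V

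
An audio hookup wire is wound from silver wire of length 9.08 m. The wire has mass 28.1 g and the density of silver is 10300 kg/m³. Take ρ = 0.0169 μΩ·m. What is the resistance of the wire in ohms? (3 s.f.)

0.511 Ω

ρ = 0.0169 μΩ·m = 1.69×10^-8 Ω·m
A = m/(density·L) = 0.0281/(10300×9.08) = 3.0046e-07 m²
R = ρL/A = (1.69×10^-8)(9.08)/(3.0046e-07) = 0.511 Ω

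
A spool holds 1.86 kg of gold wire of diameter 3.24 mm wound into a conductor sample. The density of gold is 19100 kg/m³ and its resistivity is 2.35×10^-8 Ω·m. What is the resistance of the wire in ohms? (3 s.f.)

A = π(d/2)² = π(1.6200e-03 m)² = 8.2448e-06 m²
L = m/(density·A) = 1.86/(19100×8.2448e-06) = 11.81 m
R = ρL/A = (2.35×10^-8)(11.81)/(8.2448e-06) = 0.0337 Ω

0.0337 Ω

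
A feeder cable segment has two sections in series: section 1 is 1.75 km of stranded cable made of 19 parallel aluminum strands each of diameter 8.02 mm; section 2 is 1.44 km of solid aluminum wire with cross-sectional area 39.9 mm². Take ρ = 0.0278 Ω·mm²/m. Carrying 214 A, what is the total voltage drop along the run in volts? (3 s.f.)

226 V

ρ = 0.0278 Ω·mm²/m = 2.78×10^-8 Ω·m
Section 1: A_strand = π(4.0100e-03)² = 5.052e-05 m²; R₁ = ρL/(N·A_s) = (2.78×10^-8)(1750)/(19×5.052e-05) = 0.05069 Ω
Section 2: A = 39.9 mm² = 3.990e-05 m²
R₂ = (2.78×10^-8)(1440)/(3.990e-05) = 1.003 Ω
R = R₁ + R₂ = 1.054 Ω
V = IR = 214 × 1.054 = 226 V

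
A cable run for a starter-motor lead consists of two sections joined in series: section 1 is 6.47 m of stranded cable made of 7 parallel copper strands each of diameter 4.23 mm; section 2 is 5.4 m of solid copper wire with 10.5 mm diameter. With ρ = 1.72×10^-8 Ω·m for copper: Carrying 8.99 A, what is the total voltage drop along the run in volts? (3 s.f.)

0.0198 V

Section 1: A_strand = π(2.1150e-03)² = 1.405e-05 m²; R₁ = ρL/(N·A_s) = (1.72×10^-8)(6.47)/(7×1.405e-05) = 0.001131 Ω
Section 2: A = π(d/2)² = π(5.2500e-03 m)² = 8.659e-05 m²
R₂ = (1.72×10^-8)(5.4)/(8.659e-05) = 0.001073 Ω
R = R₁ + R₂ = 0.002204 Ω
V = IR = 8.99 × 0.002204 = 0.0198 V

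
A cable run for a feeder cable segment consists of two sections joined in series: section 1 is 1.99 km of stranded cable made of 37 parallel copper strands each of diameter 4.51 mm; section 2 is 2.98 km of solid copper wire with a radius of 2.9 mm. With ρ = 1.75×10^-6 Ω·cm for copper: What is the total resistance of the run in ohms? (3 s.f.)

2.03 Ω

ρ = 1.75×10^-6 Ω·cm = 1.75×10^-8 Ω·m
Section 1: A_strand = π(2.2550e-03)² = 1.598e-05 m²; R₁ = ρL/(N·A_s) = (1.75×10^-8)(1990)/(37×1.598e-05) = 0.05892 Ω
Section 2: A = πr² = π(2.9000e-03 m)² = 2.642e-05 m²
R₂ = (1.75×10^-8)(2980)/(2.642e-05) = 1.974 Ω
R = R₁ + R₂ = 2.03 Ω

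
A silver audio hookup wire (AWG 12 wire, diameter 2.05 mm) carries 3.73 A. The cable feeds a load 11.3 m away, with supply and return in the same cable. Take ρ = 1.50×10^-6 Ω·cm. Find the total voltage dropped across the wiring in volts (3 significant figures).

0.383 V

ρ = 1.50×10^-6 Ω·cm = 1.50×10^-8 Ω·m
A = π(2.05/2 mm)² = π(1.0250e-03 m)² = 3.301e-06 m²
Total conductor length (both ways) L = 2 × 11.3 = 22.6 m
R = ρL/A = (1.50×10^-8)(22.6)/(3.301e-06) = 0.1027 Ω
V = IR = 3.73 × 0.1027 = 0.383 V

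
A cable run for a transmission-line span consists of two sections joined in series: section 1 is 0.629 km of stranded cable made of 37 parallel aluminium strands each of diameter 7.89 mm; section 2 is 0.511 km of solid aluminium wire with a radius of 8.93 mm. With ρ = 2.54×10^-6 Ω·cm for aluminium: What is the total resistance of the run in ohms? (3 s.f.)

ρ = 2.54×10^-6 Ω·cm = 2.54×10^-8 Ω·m
Section 1: A_strand = π(3.9450e-03)² = 4.889e-05 m²; R₁ = ρL/(N·A_s) = (2.54×10^-8)(629)/(37×4.889e-05) = 0.008832 Ω
Section 2: A = πr² = π(8.9300e-03 m)² = 2.505e-04 m²
R₂ = (2.54×10^-8)(511)/(2.505e-04) = 0.05181 Ω
R = R₁ + R₂ = 0.0606 Ω

0.0606 Ω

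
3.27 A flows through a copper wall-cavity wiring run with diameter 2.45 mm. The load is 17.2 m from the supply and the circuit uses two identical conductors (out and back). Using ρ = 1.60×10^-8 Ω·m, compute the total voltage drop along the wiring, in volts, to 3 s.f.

A = π(d/2)² = π(1.2250e-03 m)² = 4.714e-06 m²
Total conductor length (both ways) L = 2 × 17.2 = 34.4 m
R = ρL/A = (1.60×10^-8)(34.4)/(4.714e-06) = 0.1167 Ω
V = IR = 3.27 × 0.1167 = 0.382 V

0.382 V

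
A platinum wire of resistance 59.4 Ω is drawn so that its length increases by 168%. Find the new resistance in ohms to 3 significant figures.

k = 1 + 168/100 = 2.68; volume constant ⇒ A' = A/k, so R' = k²R.
R' = 7.182 × 59.4 = 427 Ω

427 Ω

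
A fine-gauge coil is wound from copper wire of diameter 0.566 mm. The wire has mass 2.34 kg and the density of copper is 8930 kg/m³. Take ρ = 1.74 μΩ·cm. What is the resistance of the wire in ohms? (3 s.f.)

ρ = 1.74 μΩ·cm = 1.74×10^-8 Ω·m
A = π(d/2)² = π(2.8300e-04 m)² = 2.5161e-07 m²
L = m/(density·A) = 2.34/(8930×2.5161e-07) = 1041 m
R = ρL/A = (1.74×10^-8)(1041)/(2.5161e-07) = 72.0 Ω

72.0 Ω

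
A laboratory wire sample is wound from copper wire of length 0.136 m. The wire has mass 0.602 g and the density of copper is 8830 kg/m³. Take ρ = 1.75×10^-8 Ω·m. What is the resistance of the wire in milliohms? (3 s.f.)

4.75 mΩ

A = m/(density·L) = 6.020×10^-4/(8830×0.136) = 5.0130e-07 m²
R = ρL/A = (1.75×10^-8)(0.136)/(5.0130e-07) = 4.75 mΩ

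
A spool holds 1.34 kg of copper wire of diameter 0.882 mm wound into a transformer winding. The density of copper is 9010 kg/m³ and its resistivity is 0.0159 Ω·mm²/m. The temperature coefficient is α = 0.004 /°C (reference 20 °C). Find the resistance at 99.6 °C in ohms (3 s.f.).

ρ = 0.0159 Ω·mm²/m = 1.59×10^-8 Ω·m
A = π(d/2)² = π(4.4100e-04 m)² = 6.1098e-07 m²
L = m/(density·A) = 1.34/(9010×6.1098e-07) = 243.4 m
R = ρL/A = (1.59×10^-8)(243.4)/(6.1098e-07) = 6.335 Ω
R(99.6 °C) = 6.335 × (1 + 0.004×79.6) = 8.35 Ω

8.35 Ω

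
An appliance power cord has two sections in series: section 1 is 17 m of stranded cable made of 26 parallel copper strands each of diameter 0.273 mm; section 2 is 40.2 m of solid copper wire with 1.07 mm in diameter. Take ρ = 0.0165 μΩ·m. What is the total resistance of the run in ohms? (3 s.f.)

ρ = 0.0165 μΩ·m = 1.65×10^-8 Ω·m
Section 1: A_strand = π(1.3650e-04)² = 5.853e-08 m²; R₁ = ρL/(N·A_s) = (1.65×10^-8)(17)/(26×5.853e-08) = 0.1843 Ω
Section 2: A = π(d/2)² = π(5.3500e-04 m)² = 8.992e-07 m²
R₂ = (1.65×10^-8)(40.2)/(8.992e-07) = 0.7377 Ω
R = R₁ + R₂ = 0.922 Ω

0.922 Ω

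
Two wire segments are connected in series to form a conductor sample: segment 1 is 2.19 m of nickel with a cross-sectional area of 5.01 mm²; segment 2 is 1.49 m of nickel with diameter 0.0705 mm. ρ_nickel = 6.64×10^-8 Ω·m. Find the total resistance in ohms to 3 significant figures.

Segment 1: A = 5.01 mm² = 5.010e-06 m²
R₁ = ρL/A = (6.64×10^-8)(2.19)/(5.010e-06) = 0.02903 Ω
Segment 2: A = π(d/2)² = π(3.5250e-05 m)² = 3.904e-09 m²
R₂ = (6.64×10^-8)(1.49)/(3.904e-09) = 25.34 Ω
R = R₁ + R₂ = 25.4 Ω

25.4 Ω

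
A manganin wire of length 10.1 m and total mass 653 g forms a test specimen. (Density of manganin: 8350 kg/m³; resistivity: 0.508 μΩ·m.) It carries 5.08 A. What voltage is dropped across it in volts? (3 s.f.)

ρ = 0.508 μΩ·m = 5.08×10^-7 Ω·m
A = m/(density·L) = 0.653/(8350×10.1) = 7.7429e-06 m²
R = ρL/A = (5.08×10^-7)(10.1)/(7.7429e-06) = 0.6626 Ω
V = IR = 5.08 × 0.6626 = 3.37 V

3.37 V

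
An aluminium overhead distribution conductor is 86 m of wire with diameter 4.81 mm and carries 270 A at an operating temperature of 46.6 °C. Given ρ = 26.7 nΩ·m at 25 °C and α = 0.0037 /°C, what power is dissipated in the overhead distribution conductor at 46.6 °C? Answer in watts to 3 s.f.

ρ = 26.7 nΩ·m = 2.67×10^-8 Ω·m
A = π(d/2)² = π(2.4050e-03 m)² = 1.817e-05 m²
R₍25₎ = ρL/A = (2.67×10^-8)(86)/(1.817e-05) = 0.1264 Ω
R₍46.6₎ = R₍25₎(1 + αΔT) = 0.1264 × (1 + 0.0037×21.6) = 0.1365 Ω
P = I²R = (270)² × 0.1365 = 9950 W

9950 W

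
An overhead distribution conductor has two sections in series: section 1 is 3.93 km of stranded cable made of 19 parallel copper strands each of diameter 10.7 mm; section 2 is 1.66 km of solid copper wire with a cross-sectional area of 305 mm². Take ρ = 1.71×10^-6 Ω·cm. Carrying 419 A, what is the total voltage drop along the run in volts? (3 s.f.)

ρ = 1.71×10^-6 Ω·cm = 1.71×10^-8 Ω·m
Section 1: A_strand = π(5.3500e-03)² = 8.992e-05 m²; R₁ = ρL/(N·A_s) = (1.71×10^-8)(3930)/(19×8.992e-05) = 0.03933 Ω
Section 2: A = 305 mm² = 3.050e-04 m²
R₂ = (1.71×10^-8)(1660)/(3.050e-04) = 0.09307 Ω
R = R₁ + R₂ = 0.1324 Ω
V = IR = 419 × 0.1324 = 55.5 V

55.5 V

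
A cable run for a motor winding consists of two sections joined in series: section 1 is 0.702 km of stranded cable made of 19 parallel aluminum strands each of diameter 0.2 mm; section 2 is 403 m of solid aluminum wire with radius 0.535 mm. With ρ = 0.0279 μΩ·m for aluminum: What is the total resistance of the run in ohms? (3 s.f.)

ρ = 0.0279 μΩ·m = 2.79×10^-8 Ω·m
Section 1: A_strand = π(1.0000e-04)² = 3.142e-08 m²; R₁ = ρL/(N·A_s) = (2.79×10^-8)(702)/(19×3.142e-08) = 32.81 Ω
Section 2: A = πr² = π(5.3500e-04 m)² = 8.992e-07 m²
R₂ = (2.79×10^-8)(403)/(8.992e-07) = 12.5 Ω
R = R₁ + R₂ = 45.3 Ω

45.3 Ω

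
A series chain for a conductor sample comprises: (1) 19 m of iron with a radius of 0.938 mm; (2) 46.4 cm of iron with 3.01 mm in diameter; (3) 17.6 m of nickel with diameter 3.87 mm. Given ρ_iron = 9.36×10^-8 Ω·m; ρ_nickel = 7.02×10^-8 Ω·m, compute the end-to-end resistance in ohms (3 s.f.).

0.755 Ω

Seg 1: A = πr² = π(9.3800e-04 m)² = 2.764e-06 m²
R_1 = (9.36×10^-8)(19)/(2.764e-06) = 0.6434 Ω
Seg 2: A = π(d/2)² = π(1.5050e-03 m)² = 7.116e-06 m²
R_2 = (9.36×10^-8)(0.464)/(7.116e-06) = 0.006103 Ω
Seg 3: A = π(d/2)² = π(1.9350e-03 m)² = 1.176e-05 m²
R_3 = (7.02×10^-8)(17.6)/(1.176e-05) = 0.105 Ω
R_total = R_1 + R_2 + R_3 = 0.755 Ω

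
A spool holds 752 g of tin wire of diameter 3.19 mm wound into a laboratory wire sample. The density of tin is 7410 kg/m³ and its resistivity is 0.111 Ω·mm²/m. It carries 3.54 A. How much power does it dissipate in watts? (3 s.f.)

ρ = 0.111 Ω·mm²/m = 1.11×10^-7 Ω·m
A = π(d/2)² = π(1.5950e-03 m)² = 7.9923e-06 m²
L = m/(density·A) = 0.752/(7410×7.9923e-06) = 12.7 m
R = ρL/A = (1.11×10^-7)(12.7)/(7.9923e-06) = 0.1764 Ω
P = I²R = (3.54)² × 0.1764 = 2.21 W

2.21 W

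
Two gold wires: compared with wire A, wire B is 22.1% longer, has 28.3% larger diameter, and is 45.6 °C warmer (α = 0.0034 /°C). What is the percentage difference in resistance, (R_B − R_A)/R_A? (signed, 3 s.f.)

R ∝ ρL/d² with ρ ∝ (1+αΔT), so R_B/R_A = (1 + 22.1/100) × (1 + 28.3/100)⁻² × (1 + 0.0034×45.6)
= 1.221 × 0.6075 × 1.155 = 0.8568
(R_B − R_A)/R_A = 0.8568 − 1 = -14.3%

-14.3%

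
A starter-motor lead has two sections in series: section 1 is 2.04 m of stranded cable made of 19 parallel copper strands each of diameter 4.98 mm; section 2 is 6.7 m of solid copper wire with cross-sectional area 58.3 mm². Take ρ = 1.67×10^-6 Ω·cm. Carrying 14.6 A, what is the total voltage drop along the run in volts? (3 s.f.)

0.0294 V

ρ = 1.67×10^-6 Ω·cm = 1.67×10^-8 Ω·m
Section 1: A_strand = π(2.4900e-03)² = 1.948e-05 m²; R₁ = ρL/(N·A_s) = (1.67×10^-8)(2.04)/(19×1.948e-05) = 9.205×10^-5 Ω
Section 2: A = 58.3 mm² = 5.830e-05 m²
R₂ = (1.67×10^-8)(6.7)/(5.830e-05) = 0.001919 Ω
R = R₁ + R₂ = 0.002011 Ω
V = IR = 14.6 × 0.002011 = 0.0294 V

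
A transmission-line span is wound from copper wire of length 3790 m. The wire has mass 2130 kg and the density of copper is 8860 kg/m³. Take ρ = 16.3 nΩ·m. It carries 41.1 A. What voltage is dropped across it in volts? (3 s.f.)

40.0 V

ρ = 16.3 nΩ·m = 1.63×10^-8 Ω·m
A = m/(density·L) = 2130/(8860×3790) = 6.3432e-05 m²
R = ρL/A = (1.63×10^-8)(3790)/(6.3432e-05) = 0.9739 Ω
V = IR = 41.1 × 0.9739 = 40.0 V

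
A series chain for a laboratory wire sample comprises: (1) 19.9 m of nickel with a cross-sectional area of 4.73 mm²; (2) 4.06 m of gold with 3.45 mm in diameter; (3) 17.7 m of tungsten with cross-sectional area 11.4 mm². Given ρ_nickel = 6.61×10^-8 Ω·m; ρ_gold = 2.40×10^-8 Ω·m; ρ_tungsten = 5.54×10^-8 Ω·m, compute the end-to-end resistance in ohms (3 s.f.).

0.375 Ω

Seg 1: A = 4.73 mm² = 4.730e-06 m²
R_1 = (6.61×10^-8)(19.9)/(4.730e-06) = 0.2781 Ω
Seg 2: A = π(d/2)² = π(1.7250e-03 m)² = 9.348e-06 m²
R_2 = (2.40×10^-8)(4.06)/(9.348e-06) = 0.01042 Ω
Seg 3: A = 11.4 mm² = 1.140e-05 m²
R_3 = (5.54×10^-8)(17.7)/(1.140e-05) = 0.08602 Ω
R_total = R_1 + R_2 + R_3 = 0.375 Ω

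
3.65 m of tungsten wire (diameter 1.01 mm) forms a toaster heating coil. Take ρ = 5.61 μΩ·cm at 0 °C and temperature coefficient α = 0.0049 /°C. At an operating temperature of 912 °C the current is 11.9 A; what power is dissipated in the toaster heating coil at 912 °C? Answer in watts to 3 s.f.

198 W

ρ = 5.61 μΩ·cm = 5.61×10^-8 Ω·m
A = π(d/2)² = π(5.0500e-04 m)² = 8.012e-07 m²
R₍0₎ = ρL/A = (5.61×10^-8)(3.65)/(8.012e-07) = 0.2556 Ω
R₍912₎ = R₍0₎(1 + αΔT) = 0.2556 × (1 + 0.0049×912) = 1.398 Ω
P = I²R = (11.9)² × 1.398 = 198 W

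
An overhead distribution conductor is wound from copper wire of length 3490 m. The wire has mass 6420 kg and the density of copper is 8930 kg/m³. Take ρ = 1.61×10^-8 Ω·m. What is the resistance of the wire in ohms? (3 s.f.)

A = m/(density·L) = 6420/(8930×3490) = 2.0600e-04 m²
R = ρL/A = (1.61×10^-8)(3490)/(2.0600e-04) = 0.273 Ω

0.273 Ω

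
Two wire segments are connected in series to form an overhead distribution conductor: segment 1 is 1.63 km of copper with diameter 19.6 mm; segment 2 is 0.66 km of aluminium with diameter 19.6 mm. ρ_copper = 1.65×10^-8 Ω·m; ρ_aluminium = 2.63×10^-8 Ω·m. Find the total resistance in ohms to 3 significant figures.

Segment 1: A = π(d/2)² = π(9.8000e-03 m)² = 3.017e-04 m²
R₁ = ρL/A = (1.65×10^-8)(1630)/(3.017e-04) = 0.08914 Ω
R₂ = (2.63×10^-8)(660)/(3.017e-04) = 0.05753 Ω
R = R₁ + R₂ = 0.147 Ω

0.147 Ω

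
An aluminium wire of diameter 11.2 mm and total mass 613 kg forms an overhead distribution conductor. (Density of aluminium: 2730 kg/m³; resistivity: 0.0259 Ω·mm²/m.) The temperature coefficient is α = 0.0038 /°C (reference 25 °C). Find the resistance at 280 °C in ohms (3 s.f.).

1.18 Ω

ρ = 0.0259 Ω·mm²/m = 2.59×10^-8 Ω·m
A = π(d/2)² = π(5.6000e-03 m)² = 9.8520e-05 m²
L = m/(density·A) = 613/(2730×9.8520e-05) = 2279 m
R = ρL/A = (2.59×10^-8)(2279)/(9.8520e-05) = 0.5992 Ω
R(280 °C) = 0.5992 × (1 + 0.0038×255) = 1.18 Ω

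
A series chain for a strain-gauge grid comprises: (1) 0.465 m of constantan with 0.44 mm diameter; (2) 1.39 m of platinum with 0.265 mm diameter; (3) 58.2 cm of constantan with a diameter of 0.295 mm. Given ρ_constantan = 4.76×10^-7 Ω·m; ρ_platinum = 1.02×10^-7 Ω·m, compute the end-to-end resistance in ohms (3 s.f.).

8.08 Ω

Seg 1: A = π(d/2)² = π(2.2000e-04 m)² = 1.521e-07 m²
R_1 = (4.76×10^-7)(0.465)/(1.521e-07) = 1.456 Ω
Seg 2: A = π(d/2)² = π(1.3250e-04 m)² = 5.515e-08 m²
R_2 = (1.02×10^-7)(1.39)/(5.515e-08) = 2.571 Ω
Seg 3: A = π(d/2)² = π(1.4750e-04 m)² = 6.835e-08 m²
R_3 = (4.76×10^-7)(0.582)/(6.835e-08) = 4.053 Ω
R_total = R_1 + R_2 + R_3 = 8.08 Ω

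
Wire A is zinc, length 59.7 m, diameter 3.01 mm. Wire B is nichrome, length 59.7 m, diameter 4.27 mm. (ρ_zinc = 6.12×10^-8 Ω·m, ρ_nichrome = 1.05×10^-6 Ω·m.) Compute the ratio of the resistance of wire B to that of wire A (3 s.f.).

R ∝ ρL/d², so R_B/R_A = (ρ_B/ρ_A) × (d_A/d_B)²
= (1.05×10^-6/6.12×10^-8) × (3.01/4.27)² = 8.53

8.53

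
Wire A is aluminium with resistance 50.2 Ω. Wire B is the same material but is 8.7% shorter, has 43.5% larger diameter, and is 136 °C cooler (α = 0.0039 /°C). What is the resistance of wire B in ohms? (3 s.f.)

10.5 Ω

R ∝ ρL/d² with ρ ∝ (1+αΔT), so R_B/R_A = (1 − 8.7/100) × (1 + 43.5/100)⁻² × (1 − 0.0039×136)
= 0.913 × 0.4856 × 0.4696 = 0.2082
R_B = 0.2082 × 50.2 = 10.5 Ω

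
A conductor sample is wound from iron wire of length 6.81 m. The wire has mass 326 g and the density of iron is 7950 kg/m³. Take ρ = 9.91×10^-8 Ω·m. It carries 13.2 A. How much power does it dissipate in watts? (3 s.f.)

A = m/(density·L) = 0.326/(7950×6.81) = 6.0215e-06 m²
R = ρL/A = (9.91×10^-8)(6.81)/(6.0215e-06) = 0.1121 Ω
P = I²R = (13.2)² × 0.1121 = 19.5 W

19.5 W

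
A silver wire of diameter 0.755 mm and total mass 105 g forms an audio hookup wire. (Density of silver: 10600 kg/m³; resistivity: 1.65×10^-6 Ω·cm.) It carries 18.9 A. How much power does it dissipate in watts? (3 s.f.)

291 W

ρ = 1.65×10^-6 Ω·cm = 1.65×10^-8 Ω·m
A = π(d/2)² = π(3.7750e-04 m)² = 4.4770e-07 m²
L = m/(density·A) = 0.105/(10600×4.4770e-07) = 22.13 m
R = ρL/A = (1.65×10^-8)(22.13)/(4.4770e-07) = 0.8155 Ω
P = I²R = (18.9)² × 0.8155 = 291 W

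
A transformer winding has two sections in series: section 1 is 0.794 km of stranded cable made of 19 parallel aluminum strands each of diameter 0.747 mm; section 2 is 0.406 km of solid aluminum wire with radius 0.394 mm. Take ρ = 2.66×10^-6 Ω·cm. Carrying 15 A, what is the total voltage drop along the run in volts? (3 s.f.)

370 V

ρ = 2.66×10^-6 Ω·cm = 2.66×10^-8 Ω·m
Section 1: A_strand = π(3.7350e-04)² = 4.383e-07 m²; R₁ = ρL/(N·A_s) = (2.66×10^-8)(794)/(19×4.383e-07) = 2.536 Ω
Section 2: A = πr² = π(3.9400e-04 m)² = 4.877e-07 m²
R₂ = (2.66×10^-8)(406)/(4.877e-07) = 22.14 Ω
R = R₁ + R₂ = 24.68 Ω
V = IR = 15 × 24.68 = 370 V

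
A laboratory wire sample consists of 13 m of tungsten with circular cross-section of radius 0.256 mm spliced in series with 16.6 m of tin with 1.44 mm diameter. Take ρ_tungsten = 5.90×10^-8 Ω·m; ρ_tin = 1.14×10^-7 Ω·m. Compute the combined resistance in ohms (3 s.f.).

Segment 1: A = πr² = π(2.5600e-04 m)² = 2.059e-07 m²
R₁ = ρL/A = (5.90×10^-8)(13)/(2.059e-07) = 3.725 Ω
Segment 2: A = π(d/2)² = π(7.2000e-04 m)² = 1.629e-06 m²
R₂ = (1.14×10^-7)(16.6)/(1.629e-06) = 1.162 Ω
R = R₁ + R₂ = 4.89 Ω

4.89 Ω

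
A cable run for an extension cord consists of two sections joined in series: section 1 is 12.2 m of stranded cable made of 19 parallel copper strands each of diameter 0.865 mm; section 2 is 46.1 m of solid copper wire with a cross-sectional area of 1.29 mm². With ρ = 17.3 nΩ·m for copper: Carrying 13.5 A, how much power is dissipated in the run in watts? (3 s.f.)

ρ = 17.3 nΩ·m = 1.73×10^-8 Ω·m
Section 1: A_strand = π(4.3250e-04)² = 5.877e-07 m²; R₁ = ρL/(N·A_s) = (1.73×10^-8)(12.2)/(19×5.877e-07) = 0.0189 Ω
Section 2: A = 1.29 mm² = 1.290e-06 m²
R₂ = (1.73×10^-8)(46.1)/(1.290e-06) = 0.6182 Ω
R = R₁ + R₂ = 0.6371 Ω
P = I²R = (13.5)² × 0.6371 = 116 W

116 W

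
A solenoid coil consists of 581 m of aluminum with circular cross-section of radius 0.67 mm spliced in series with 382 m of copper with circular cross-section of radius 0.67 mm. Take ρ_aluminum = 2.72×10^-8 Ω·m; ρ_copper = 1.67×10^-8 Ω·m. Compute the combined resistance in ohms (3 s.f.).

Segment 1: A = πr² = π(6.7000e-04 m)² = 1.410e-06 m²
R₁ = ρL/A = (2.72×10^-8)(581)/(1.410e-06) = 11.21 Ω
R₂ = (1.67×10^-8)(382)/(1.410e-06) = 4.524 Ω
R = R₁ + R₂ = 15.7 Ω

15.7 Ω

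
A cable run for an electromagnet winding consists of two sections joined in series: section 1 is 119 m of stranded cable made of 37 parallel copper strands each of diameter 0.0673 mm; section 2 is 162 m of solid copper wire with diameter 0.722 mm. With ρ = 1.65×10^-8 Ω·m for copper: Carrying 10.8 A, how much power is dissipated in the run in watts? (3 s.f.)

Section 1: A_strand = π(3.3650e-05)² = 3.557e-09 m²; R₁ = ρL/(N·A_s) = (1.65×10^-8)(119)/(37×3.557e-09) = 14.92 Ω
Section 2: A = π(d/2)² = π(3.6100e-04 m)² = 4.094e-07 m²
R₂ = (1.65×10^-8)(162)/(4.094e-07) = 6.529 Ω
R = R₁ + R₂ = 21.45 Ω
P = I²R = (10.8)² × 21.45 = 2500 W

2500 W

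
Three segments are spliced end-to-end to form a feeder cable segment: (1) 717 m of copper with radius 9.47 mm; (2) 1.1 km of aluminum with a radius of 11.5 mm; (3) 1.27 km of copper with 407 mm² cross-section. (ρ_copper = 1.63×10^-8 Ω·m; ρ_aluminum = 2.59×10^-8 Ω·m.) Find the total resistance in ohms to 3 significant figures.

0.161 Ω

Seg 1: A = πr² = π(9.4700e-03 m)² = 2.817e-04 m²
R_1 = (1.63×10^-8)(717)/(2.817e-04) = 0.04148 Ω
Seg 2: A = πr² = π(1.1500e-02 m)² = 4.155e-04 m²
R_2 = (2.59×10^-8)(1100)/(4.155e-04) = 0.06857 Ω
Seg 3: A = 407 mm² = 4.070e-04 m²
R_3 = (1.63×10^-8)(1270)/(4.070e-04) = 0.05086 Ω
R_total = R_1 + R_2 + R_3 = 0.161 Ω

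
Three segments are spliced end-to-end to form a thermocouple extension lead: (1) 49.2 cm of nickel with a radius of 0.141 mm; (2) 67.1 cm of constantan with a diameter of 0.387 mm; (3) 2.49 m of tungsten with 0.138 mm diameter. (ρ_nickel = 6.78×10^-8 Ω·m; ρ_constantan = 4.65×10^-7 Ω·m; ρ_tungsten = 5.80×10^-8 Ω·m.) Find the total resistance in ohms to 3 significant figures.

12.8 Ω

Seg 1: A = πr² = π(1.4100e-04 m)² = 6.246e-08 m²
R_1 = (6.78×10^-8)(0.492)/(6.246e-08) = 0.5341 Ω
Seg 2: A = π(d/2)² = π(1.9350e-04 m)² = 1.176e-07 m²
R_2 = (4.65×10^-7)(0.671)/(1.176e-07) = 2.653 Ω
Seg 3: A = π(d/2)² = π(6.9000e-05 m)² = 1.496e-08 m²
R_3 = (5.80×10^-8)(2.49)/(1.496e-08) = 9.656 Ω
R_total = R_1 + R_2 + R_3 = 12.8 Ω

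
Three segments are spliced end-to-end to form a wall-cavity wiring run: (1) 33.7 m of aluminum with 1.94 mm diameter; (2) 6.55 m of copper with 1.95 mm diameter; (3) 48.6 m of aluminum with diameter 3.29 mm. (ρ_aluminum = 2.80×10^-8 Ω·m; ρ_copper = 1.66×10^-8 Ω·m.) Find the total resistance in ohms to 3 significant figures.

Seg 1: A = π(d/2)² = π(9.7000e-04 m)² = 2.956e-06 m²
R_1 = (2.80×10^-8)(33.7)/(2.956e-06) = 0.3192 Ω
Seg 2: A = π(d/2)² = π(9.7500e-04 m)² = 2.986e-06 m²
R_2 = (1.66×10^-8)(6.55)/(2.986e-06) = 0.03641 Ω
Seg 3: A = π(d/2)² = π(1.6450e-03 m)² = 8.501e-06 m²
R_3 = (2.80×10^-8)(48.6)/(8.501e-06) = 0.1601 Ω
R_total = R_1 + R_2 + R_3 = 0.516 Ω

0.516 Ω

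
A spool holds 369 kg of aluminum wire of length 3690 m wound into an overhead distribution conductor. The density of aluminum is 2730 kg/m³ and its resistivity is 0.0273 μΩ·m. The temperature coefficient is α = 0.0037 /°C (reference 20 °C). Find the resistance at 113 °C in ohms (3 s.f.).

ρ = 0.0273 μΩ·m = 2.73×10^-8 Ω·m
A = m/(density·L) = 369/(2730×3690) = 3.6630e-05 m²
R = ρL/A = (2.73×10^-8)(3690)/(3.6630e-05) = 2.75 Ω
R(113 °C) = 2.75 × (1 + 0.0037×93) = 3.70 Ω

3.70 Ω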